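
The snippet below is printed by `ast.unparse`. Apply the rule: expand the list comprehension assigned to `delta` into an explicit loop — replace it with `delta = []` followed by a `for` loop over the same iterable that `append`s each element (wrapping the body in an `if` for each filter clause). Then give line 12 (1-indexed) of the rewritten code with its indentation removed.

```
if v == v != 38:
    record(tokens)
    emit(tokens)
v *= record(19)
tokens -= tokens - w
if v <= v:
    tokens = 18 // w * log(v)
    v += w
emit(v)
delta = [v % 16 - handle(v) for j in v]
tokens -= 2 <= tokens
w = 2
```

delta.append(v % 16 - handle(v))

Transformed code:
if v == v != 38:
    record(tokens)
    emit(tokens)
v *= record(19)
tokens -= tokens - w
if v <= v:
    tokens = 18 // w * log(v)
    v += w
emit(v)
delta = []
for j in v:
    delta.append(v % 16 - handle(v))
tokens -= 2 <= tokens
w = 2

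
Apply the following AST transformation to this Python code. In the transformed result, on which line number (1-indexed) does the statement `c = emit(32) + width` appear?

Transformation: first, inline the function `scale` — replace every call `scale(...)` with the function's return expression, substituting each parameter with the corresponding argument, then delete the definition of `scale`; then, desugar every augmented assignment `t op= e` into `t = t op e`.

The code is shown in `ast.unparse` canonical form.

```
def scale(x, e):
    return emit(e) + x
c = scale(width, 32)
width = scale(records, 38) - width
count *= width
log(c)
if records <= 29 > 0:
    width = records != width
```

Transformed code:
c = emit(32) + width
width = emit(38) + records - width
count = count * width
log(c)
if records <= 29 > 0:
    width = records != width

1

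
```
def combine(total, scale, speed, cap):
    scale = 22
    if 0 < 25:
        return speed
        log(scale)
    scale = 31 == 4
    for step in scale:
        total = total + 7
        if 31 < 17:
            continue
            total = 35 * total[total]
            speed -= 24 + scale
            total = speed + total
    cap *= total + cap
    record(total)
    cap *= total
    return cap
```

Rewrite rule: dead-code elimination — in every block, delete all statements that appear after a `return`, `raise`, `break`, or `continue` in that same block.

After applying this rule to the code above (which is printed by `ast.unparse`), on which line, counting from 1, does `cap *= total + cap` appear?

Transformed code:
def combine(total, scale, speed, cap):
    scale = 22
    if 0 < 25:
        return speed
    scale = 31 == 4
    for step in scale:
        total = total + 7
        if 31 < 17:
            continue
    cap *= total + cap
    record(total)
    cap *= total
    return cap

10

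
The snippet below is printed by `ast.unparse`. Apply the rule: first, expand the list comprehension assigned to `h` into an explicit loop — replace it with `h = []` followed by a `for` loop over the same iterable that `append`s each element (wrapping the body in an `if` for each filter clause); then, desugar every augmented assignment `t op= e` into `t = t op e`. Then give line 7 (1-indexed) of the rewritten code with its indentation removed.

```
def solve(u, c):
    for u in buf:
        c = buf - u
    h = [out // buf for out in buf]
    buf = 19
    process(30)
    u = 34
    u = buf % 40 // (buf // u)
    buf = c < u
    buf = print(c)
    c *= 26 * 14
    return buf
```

buf = 19

Transformed code:
def solve(u, c):
    for u in buf:
        c = buf - u
    h = []
    for out in buf:
        h.append(out // buf)
    buf = 19
    process(30)
    u = 34
    u = buf % 40 // (buf // u)
    buf = c < u
    buf = print(c)
    c = c * (26 * 14)
    return buf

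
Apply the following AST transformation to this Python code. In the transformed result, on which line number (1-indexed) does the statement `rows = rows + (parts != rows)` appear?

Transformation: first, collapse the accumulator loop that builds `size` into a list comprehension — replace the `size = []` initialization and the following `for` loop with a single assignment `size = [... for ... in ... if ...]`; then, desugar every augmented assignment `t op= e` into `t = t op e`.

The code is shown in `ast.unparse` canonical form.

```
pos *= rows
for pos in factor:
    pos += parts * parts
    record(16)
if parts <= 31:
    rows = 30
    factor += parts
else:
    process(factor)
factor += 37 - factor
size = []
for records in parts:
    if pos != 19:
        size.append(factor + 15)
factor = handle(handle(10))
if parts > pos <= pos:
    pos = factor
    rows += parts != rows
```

15

Transformed code:
pos = pos * rows
for pos in factor:
    pos = pos + parts * parts
    record(16)
if parts <= 31:
    rows = 30
    factor = factor + parts
else:
    process(factor)
factor = factor + (37 - factor)
size = [factor + 15 for records in parts if pos != 19]
factor = handle(handle(10))
if parts > pos <= pos:
    pos = factor
    rows = rows + (parts != rows)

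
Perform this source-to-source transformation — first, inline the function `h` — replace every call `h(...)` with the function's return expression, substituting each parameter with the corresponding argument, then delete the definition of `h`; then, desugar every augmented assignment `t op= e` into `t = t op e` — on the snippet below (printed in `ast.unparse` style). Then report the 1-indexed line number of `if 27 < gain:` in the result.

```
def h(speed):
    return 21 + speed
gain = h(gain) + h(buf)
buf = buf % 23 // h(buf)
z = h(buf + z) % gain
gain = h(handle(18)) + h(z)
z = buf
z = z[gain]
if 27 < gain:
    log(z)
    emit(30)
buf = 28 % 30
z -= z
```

Transformed code:
gain = 21 + gain + (21 + buf)
buf = buf % 23 // (21 + buf)
z = (21 + (buf + z)) % gain
gain = 21 + handle(18) + (21 + z)
z = buf
z = z[gain]
if 27 < gain:
    log(z)
    emit(30)
buf = 28 % 30
z = z - z

7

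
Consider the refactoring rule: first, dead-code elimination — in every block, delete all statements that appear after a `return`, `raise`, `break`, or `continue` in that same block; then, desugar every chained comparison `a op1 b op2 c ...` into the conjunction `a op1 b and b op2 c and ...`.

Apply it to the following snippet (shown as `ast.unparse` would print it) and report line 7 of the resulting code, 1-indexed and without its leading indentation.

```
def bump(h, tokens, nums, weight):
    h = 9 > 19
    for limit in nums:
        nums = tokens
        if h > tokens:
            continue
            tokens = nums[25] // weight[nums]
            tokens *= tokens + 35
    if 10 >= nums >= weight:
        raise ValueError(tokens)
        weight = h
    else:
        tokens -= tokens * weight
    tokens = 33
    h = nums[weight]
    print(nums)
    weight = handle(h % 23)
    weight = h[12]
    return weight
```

if 10 >= nums and nums >= weight:

Transformed code:
def bump(h, tokens, nums, weight):
    h = 9 > 19
    for limit in nums:
        nums = tokens
        if h > tokens:
            continue
    if 10 >= nums and nums >= weight:
        raise ValueError(tokens)
    else:
        tokens -= tokens * weight
    tokens = 33
    h = nums[weight]
    print(nums)
    weight = handle(h % 23)
    weight = h[12]
    return weight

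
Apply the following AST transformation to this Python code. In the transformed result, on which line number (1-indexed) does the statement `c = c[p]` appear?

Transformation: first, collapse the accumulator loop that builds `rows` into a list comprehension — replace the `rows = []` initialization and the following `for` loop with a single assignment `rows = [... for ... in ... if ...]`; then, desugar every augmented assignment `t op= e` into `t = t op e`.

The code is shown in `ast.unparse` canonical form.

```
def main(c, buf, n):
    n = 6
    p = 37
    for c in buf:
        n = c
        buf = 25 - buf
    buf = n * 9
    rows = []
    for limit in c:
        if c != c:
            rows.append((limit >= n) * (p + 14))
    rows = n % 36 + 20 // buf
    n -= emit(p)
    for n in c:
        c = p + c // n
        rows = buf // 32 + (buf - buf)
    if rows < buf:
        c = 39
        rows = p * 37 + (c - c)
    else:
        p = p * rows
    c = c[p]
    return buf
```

19

Transformed code:
def main(c, buf, n):
    n = 6
    p = 37
    for c in buf:
        n = c
        buf = 25 - buf
    buf = n * 9
    rows = [(limit >= n) * (p + 14) for limit in c if c != c]
    rows = n % 36 + 20 // buf
    n = n - emit(p)
    for n in c:
        c = p + c // n
        rows = buf // 32 + (buf - buf)
    if rows < buf:
        c = 39
        rows = p * 37 + (c - c)
    else:
        p = p * rows
    c = c[p]
    return buf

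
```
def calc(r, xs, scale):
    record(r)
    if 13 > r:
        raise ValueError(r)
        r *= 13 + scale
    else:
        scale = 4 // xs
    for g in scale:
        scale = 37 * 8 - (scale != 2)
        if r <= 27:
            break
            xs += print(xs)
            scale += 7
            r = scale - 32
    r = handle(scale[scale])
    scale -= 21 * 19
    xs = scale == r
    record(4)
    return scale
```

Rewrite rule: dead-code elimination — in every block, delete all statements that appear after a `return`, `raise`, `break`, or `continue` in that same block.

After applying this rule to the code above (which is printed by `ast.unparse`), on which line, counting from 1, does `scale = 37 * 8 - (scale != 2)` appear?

Transformed code:
def calc(r, xs, scale):
    record(r)
    if 13 > r:
        raise ValueError(r)
    else:
        scale = 4 // xs
    for g in scale:
        scale = 37 * 8 - (scale != 2)
        if r <= 27:
            break
    r = handle(scale[scale])
    scale -= 21 * 19
    xs = scale == r
    record(4)
    return scale

8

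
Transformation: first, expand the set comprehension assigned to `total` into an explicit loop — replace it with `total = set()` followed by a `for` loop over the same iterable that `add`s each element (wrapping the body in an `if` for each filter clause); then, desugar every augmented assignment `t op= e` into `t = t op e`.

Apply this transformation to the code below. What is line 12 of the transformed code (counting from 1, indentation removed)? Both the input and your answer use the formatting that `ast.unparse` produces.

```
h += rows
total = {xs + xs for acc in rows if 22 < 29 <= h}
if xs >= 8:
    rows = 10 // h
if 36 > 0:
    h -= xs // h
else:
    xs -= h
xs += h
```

xs = xs + h

Transformed code:
h = h + rows
total = set()
for acc in rows:
    if 22 < 29 <= h:
        total.add(xs + xs)
if xs >= 8:
    rows = 10 // h
if 36 > 0:
    h = h - xs // h
else:
    xs = xs - h
xs = xs + h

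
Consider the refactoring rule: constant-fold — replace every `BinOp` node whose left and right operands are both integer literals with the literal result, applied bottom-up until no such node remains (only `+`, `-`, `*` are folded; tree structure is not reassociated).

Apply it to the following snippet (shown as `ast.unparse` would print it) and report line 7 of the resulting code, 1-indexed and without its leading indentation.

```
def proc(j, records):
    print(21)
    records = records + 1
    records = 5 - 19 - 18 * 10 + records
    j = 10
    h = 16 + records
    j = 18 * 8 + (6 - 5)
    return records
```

Transformed code:
def proc(j, records):
    print(21)
    records = records + 1
    records = -194 + records
    j = 10
    h = 16 + records
    j = 145
    return records

j = 145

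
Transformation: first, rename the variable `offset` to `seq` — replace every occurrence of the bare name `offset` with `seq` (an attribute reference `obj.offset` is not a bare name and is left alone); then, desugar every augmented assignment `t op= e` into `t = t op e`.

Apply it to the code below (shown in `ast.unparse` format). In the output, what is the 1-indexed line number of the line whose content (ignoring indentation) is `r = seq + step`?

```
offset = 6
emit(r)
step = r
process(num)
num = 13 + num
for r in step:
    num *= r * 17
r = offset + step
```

Transformed code:
seq = 6
emit(r)
step = r
process(num)
num = 13 + num
for r in step:
    num = num * (r * 17)
r = seq + step

8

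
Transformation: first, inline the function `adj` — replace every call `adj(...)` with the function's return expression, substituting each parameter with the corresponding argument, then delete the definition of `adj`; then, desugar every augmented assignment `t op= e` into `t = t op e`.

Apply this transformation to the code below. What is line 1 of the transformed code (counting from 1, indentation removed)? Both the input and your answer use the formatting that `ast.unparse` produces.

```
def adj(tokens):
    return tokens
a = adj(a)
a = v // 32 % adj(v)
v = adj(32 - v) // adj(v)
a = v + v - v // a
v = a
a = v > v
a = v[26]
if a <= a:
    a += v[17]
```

Transformed code:
a = a
a = v // 32 % v
v = (32 - v) // v
a = v + v - v // a
v = a
a = v > v
a = v[26]
if a <= a:
    a = a + v[17]

a = a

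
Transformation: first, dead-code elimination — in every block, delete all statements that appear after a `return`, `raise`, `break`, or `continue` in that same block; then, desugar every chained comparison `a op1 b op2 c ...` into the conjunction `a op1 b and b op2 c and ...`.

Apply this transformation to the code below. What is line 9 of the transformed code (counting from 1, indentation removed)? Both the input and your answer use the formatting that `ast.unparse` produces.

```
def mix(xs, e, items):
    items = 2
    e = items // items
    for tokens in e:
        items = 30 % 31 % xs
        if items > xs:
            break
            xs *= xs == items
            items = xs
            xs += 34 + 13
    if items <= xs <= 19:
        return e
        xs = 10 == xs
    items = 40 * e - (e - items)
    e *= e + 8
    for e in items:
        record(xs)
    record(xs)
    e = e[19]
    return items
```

Transformed code:
def mix(xs, e, items):
    items = 2
    e = items // items
    for tokens in e:
        items = 30 % 31 % xs
        if items > xs:
            break
    if items <= xs and xs <= 19:
        return e
    items = 40 * e - (e - items)
    e *= e + 8
    for e in items:
        record(xs)
    record(xs)
    e = e[19]
    return items

return e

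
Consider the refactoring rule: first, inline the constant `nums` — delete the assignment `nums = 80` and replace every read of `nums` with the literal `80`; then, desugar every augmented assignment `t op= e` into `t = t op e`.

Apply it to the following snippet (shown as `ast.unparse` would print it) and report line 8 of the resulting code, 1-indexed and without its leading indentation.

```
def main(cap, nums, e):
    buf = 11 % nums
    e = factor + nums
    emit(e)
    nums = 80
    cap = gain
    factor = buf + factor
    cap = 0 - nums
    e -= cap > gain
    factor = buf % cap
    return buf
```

e = e - (cap > gain)

Transformed code:
def main(cap, nums, e):
    buf = 11 % 80
    e = factor + 80
    emit(e)
    cap = gain
    factor = buf + factor
    cap = 0 - 80
    e = e - (cap > gain)
    factor = buf % cap
    return buf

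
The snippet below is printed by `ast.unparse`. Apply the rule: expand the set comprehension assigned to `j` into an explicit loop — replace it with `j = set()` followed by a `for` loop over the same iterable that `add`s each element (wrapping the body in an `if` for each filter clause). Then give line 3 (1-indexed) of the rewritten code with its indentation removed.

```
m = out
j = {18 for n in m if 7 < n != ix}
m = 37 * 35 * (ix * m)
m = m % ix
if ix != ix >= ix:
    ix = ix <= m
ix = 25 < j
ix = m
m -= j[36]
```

Transformed code:
m = out
j = set()
for n in m:
    if 7 < n != ix:
        j.add(18)
m = 37 * 35 * (ix * m)
m = m % ix
if ix != ix >= ix:
    ix = ix <= m
ix = 25 < j
ix = m
m -= j[36]

for n in m:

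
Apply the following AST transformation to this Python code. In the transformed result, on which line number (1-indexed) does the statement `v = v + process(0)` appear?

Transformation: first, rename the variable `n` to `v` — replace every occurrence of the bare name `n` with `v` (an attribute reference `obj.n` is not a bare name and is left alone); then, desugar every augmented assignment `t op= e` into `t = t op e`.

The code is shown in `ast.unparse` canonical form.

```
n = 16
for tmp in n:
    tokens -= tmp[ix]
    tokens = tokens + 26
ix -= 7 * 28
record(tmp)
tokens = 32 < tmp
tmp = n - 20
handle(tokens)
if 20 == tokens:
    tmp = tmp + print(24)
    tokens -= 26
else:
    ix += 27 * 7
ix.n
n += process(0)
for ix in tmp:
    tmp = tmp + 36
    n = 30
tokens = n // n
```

Transformed code:
v = 16
for tmp in v:
    tokens = tokens - tmp[ix]
    tokens = tokens + 26
ix = ix - 7 * 28
record(tmp)
tokens = 32 < tmp
tmp = v - 20
handle(tokens)
if 20 == tokens:
    tmp = tmp + print(24)
    tokens = tokens - 26
else:
    ix = ix + 27 * 7
ix.n
v = v + process(0)
for ix in tmp:
    tmp = tmp + 36
    v = 30
tokens = v // v

16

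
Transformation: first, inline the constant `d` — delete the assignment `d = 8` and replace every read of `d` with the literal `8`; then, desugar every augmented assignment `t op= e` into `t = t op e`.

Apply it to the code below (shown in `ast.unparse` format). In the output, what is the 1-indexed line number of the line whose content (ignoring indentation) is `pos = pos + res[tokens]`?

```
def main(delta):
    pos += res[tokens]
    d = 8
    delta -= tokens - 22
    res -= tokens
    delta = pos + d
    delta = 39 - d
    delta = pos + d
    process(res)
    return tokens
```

2

Transformed code:
def main(delta):
    pos = pos + res[tokens]
    delta = delta - (tokens - 22)
    res = res - tokens
    delta = pos + 8
    delta = 39 - 8
    delta = pos + 8
    process(res)
    return tokens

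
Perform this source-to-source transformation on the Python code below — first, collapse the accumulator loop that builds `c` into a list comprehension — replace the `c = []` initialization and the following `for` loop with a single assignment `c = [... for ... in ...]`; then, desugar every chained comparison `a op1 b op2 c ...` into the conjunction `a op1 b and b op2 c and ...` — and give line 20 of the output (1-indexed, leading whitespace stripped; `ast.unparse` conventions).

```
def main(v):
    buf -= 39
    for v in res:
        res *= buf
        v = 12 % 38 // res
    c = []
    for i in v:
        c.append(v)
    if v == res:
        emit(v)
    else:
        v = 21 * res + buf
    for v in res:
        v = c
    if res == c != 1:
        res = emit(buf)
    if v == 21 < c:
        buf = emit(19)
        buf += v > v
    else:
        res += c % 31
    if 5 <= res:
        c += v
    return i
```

if 5 <= res:

Transformed code:
def main(v):
    buf -= 39
    for v in res:
        res *= buf
        v = 12 % 38 // res
    c = [v for i in v]
    if v == res:
        emit(v)
    else:
        v = 21 * res + buf
    for v in res:
        v = c
    if res == c and c != 1:
        res = emit(buf)
    if v == 21 and 21 < c:
        buf = emit(19)
        buf += v > v
    else:
        res += c % 31
    if 5 <= res:
        c += v
    return i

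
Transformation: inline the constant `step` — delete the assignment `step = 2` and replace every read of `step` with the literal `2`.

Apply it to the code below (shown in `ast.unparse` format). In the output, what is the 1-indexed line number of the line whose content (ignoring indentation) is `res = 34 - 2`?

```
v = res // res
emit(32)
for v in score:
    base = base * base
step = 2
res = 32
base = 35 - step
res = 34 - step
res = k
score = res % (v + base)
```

Transformed code:
v = res // res
emit(32)
for v in score:
    base = base * base
res = 32
base = 35 - 2
res = 34 - 2
res = k
score = res % (v + base)

7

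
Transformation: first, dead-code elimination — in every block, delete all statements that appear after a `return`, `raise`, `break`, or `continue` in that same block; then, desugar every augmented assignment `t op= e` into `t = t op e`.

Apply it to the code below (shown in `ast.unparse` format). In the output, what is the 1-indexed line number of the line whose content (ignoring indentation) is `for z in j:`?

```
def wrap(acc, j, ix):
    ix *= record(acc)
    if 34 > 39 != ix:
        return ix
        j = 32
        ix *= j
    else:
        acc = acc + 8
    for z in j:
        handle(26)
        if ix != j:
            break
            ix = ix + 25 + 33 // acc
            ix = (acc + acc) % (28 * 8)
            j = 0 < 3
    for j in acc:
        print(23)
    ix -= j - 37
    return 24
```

7

Transformed code:
def wrap(acc, j, ix):
    ix = ix * record(acc)
    if 34 > 39 != ix:
        return ix
    else:
        acc = acc + 8
    for z in j:
        handle(26)
        if ix != j:
            break
    for j in acc:
        print(23)
    ix = ix - (j - 37)
    return 24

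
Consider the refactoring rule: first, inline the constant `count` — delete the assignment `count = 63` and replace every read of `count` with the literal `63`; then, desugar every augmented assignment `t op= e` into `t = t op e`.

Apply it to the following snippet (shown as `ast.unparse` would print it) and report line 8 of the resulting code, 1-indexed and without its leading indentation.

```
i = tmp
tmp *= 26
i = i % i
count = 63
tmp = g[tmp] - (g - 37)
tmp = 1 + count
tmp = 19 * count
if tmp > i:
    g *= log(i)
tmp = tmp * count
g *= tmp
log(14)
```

Transformed code:
i = tmp
tmp = tmp * 26
i = i % i
tmp = g[tmp] - (g - 37)
tmp = 1 + 63
tmp = 19 * 63
if tmp > i:
    g = g * log(i)
tmp = tmp * 63
g = g * tmp
log(14)

g = g * log(i)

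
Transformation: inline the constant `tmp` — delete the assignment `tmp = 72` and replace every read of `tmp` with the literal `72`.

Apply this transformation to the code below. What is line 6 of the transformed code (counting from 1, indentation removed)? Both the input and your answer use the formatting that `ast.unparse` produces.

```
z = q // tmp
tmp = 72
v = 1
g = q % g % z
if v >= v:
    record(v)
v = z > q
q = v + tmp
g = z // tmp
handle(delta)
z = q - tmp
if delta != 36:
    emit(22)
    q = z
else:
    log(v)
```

Transformed code:
z = q // 72
v = 1
g = q % g % z
if v >= v:
    record(v)
v = z > q
q = v + 72
g = z // 72
handle(delta)
z = q - 72
if delta != 36:
    emit(22)
    q = z
else:
    log(v)

v = z > q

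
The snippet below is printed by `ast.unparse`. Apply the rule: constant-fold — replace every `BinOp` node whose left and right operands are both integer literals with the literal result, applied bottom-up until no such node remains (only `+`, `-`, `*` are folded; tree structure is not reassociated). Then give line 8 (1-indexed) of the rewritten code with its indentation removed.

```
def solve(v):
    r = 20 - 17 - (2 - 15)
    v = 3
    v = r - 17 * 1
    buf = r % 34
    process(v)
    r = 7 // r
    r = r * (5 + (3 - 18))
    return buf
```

Transformed code:
def solve(v):
    r = 16
    v = 3
    v = r - 17
    buf = r % 34
    process(v)
    r = 7 // r
    r = r * -10
    return buf

r = r * -10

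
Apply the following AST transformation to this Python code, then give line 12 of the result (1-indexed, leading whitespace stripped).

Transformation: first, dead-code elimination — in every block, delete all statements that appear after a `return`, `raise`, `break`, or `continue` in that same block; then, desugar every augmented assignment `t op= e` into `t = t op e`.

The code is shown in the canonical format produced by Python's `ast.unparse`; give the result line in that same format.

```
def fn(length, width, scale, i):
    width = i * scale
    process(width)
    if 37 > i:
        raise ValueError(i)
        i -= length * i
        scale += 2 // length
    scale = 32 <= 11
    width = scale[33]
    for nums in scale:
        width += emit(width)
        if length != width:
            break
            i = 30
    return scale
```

Transformed code:
def fn(length, width, scale, i):
    width = i * scale
    process(width)
    if 37 > i:
        raise ValueError(i)
    scale = 32 <= 11
    width = scale[33]
    for nums in scale:
        width = width + emit(width)
        if length != width:
            break
    return scale

return scale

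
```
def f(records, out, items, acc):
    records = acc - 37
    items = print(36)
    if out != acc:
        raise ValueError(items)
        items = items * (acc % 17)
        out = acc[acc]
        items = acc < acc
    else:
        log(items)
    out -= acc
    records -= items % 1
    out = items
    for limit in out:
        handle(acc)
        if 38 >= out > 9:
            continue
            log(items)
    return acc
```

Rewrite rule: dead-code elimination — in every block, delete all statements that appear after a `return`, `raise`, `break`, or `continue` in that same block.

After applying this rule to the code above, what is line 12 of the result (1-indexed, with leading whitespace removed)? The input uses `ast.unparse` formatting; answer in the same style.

handle(acc)

Transformed code:
def f(records, out, items, acc):
    records = acc - 37
    items = print(36)
    if out != acc:
        raise ValueError(items)
    else:
        log(items)
    out -= acc
    records -= items % 1
    out = items
    for limit in out:
        handle(acc)
        if 38 >= out > 9:
            continue
    return acc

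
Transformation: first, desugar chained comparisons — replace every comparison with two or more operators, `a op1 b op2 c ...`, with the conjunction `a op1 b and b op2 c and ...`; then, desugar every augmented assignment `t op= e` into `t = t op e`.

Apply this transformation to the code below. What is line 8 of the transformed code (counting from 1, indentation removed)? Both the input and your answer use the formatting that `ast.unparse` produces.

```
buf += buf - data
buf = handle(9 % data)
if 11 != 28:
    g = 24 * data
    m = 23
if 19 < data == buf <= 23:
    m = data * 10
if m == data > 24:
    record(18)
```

Transformed code:
buf = buf + (buf - data)
buf = handle(9 % data)
if 11 != 28:
    g = 24 * data
    m = 23
if 19 < data and data == buf and (buf <= 23):
    m = data * 10
if m == data and data > 24:
    record(18)

if m == data and data > 24:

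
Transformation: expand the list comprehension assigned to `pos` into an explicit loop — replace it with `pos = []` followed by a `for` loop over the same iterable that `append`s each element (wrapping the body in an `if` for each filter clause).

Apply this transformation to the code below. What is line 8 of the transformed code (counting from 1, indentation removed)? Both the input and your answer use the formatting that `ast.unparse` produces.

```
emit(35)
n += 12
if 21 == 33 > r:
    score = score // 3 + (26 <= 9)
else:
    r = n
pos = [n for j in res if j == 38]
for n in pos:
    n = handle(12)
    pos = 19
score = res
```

Transformed code:
emit(35)
n += 12
if 21 == 33 > r:
    score = score // 3 + (26 <= 9)
else:
    r = n
pos = []
for j in res:
    if j == 38:
        pos.append(n)
for n in pos:
    n = handle(12)
    pos = 19
score = res

for j in res:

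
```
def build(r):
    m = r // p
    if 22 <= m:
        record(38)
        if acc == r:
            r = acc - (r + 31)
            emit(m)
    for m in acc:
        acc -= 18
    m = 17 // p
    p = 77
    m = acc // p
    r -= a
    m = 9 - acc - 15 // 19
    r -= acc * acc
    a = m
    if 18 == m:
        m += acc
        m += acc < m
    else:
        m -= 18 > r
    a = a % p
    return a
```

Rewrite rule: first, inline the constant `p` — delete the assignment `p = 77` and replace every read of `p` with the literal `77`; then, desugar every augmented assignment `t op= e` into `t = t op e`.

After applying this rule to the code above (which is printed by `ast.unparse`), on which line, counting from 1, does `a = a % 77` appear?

21

Transformed code:
def build(r):
    m = r // 77
    if 22 <= m:
        record(38)
        if acc == r:
            r = acc - (r + 31)
            emit(m)
    for m in acc:
        acc = acc - 18
    m = 17 // 77
    m = acc // 77
    r = r - a
    m = 9 - acc - 15 // 19
    r = r - acc * acc
    a = m
    if 18 == m:
        m = m + acc
        m = m + (acc < m)
    else:
        m = m - (18 > r)
    a = a % 77
    return a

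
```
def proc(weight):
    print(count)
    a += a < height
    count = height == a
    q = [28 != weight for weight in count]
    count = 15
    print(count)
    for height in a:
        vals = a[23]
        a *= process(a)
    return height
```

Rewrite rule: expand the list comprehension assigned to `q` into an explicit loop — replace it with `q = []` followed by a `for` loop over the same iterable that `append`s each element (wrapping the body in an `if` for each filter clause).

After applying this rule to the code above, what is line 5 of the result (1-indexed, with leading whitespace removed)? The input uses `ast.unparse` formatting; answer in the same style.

Transformed code:
def proc(weight):
    print(count)
    a += a < height
    count = height == a
    q = []
    for weight in count:
        q.append(28 != weight)
    count = 15
    print(count)
    for height in a:
        vals = a[23]
        a *= process(a)
    return height

q = []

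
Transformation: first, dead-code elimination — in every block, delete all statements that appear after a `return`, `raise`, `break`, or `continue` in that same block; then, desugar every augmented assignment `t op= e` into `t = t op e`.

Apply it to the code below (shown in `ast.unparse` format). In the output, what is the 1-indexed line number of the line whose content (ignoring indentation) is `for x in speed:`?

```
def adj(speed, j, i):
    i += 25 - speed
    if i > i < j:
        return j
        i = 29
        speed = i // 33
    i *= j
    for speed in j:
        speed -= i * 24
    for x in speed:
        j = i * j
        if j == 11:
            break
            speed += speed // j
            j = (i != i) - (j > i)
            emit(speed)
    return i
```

8

Transformed code:
def adj(speed, j, i):
    i = i + (25 - speed)
    if i > i < j:
        return j
    i = i * j
    for speed in j:
        speed = speed - i * 24
    for x in speed:
        j = i * j
        if j == 11:
            break
    return i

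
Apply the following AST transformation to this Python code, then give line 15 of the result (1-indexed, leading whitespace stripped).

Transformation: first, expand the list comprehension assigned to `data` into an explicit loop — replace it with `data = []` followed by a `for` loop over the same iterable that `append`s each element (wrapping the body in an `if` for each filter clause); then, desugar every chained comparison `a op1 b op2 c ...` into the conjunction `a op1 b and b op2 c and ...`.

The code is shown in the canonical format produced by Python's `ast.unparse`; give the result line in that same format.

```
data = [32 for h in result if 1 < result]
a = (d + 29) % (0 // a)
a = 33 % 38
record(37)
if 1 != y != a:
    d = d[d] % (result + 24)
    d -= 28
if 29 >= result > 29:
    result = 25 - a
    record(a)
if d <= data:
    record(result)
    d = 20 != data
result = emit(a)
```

record(result)

Transformed code:
data = []
for h in result:
    if 1 < result:
        data.append(32)
a = (d + 29) % (0 // a)
a = 33 % 38
record(37)
if 1 != y and y != a:
    d = d[d] % (result + 24)
    d -= 28
if 29 >= result and result > 29:
    result = 25 - a
    record(a)
if d <= data:
    record(result)
    d = 20 != data
result = emit(a)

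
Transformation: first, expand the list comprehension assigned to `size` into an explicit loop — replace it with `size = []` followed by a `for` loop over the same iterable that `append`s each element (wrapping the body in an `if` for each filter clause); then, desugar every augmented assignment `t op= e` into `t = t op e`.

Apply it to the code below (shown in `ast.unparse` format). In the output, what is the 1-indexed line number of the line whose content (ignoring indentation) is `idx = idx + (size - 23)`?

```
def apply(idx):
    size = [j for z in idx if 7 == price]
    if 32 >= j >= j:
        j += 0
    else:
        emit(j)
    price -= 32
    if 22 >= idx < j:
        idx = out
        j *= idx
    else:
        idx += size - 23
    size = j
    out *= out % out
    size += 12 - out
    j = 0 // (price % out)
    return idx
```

Transformed code:
def apply(idx):
    size = []
    for z in idx:
        if 7 == price:
            size.append(j)
    if 32 >= j >= j:
        j = j + 0
    else:
        emit(j)
    price = price - 32
    if 22 >= idx < j:
        idx = out
        j = j * idx
    else:
        idx = idx + (size - 23)
    size = j
    out = out * (out % out)
    size = size + (12 - out)
    j = 0 // (price % out)
    return idx

15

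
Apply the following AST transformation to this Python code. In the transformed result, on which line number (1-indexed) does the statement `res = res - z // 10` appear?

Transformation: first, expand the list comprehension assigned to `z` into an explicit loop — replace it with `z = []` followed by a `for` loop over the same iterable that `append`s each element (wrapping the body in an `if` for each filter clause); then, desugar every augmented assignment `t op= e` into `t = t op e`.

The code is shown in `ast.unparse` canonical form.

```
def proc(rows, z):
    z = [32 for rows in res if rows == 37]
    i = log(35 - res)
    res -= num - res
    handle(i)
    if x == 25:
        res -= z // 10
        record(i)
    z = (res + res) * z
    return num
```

Transformed code:
def proc(rows, z):
    z = []
    for rows in res:
        if rows == 37:
            z.append(32)
    i = log(35 - res)
    res = res - (num - res)
    handle(i)
    if x == 25:
        res = res - z // 10
        record(i)
    z = (res + res) * z
    return num

10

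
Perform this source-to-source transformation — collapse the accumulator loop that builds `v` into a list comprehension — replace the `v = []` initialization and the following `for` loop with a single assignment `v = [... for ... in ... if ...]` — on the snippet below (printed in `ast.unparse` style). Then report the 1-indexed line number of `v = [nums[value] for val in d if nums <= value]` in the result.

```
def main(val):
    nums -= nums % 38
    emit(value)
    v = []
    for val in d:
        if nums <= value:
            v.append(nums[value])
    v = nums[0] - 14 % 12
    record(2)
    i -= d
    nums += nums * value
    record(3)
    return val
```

4

Transformed code:
def main(val):
    nums -= nums % 38
    emit(value)
    v = [nums[value] for val in d if nums <= value]
    v = nums[0] - 14 % 12
    record(2)
    i -= d
    nums += nums * value
    record(3)
    return val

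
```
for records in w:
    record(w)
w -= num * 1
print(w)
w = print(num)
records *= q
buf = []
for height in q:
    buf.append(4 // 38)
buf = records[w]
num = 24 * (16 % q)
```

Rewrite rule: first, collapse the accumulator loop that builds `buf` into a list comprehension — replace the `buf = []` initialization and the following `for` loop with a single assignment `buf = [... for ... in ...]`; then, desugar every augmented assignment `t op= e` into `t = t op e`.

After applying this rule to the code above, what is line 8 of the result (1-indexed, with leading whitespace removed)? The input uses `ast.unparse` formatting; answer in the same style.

buf = records[w]

Transformed code:
for records in w:
    record(w)
w = w - num * 1
print(w)
w = print(num)
records = records * q
buf = [4 // 38 for height in q]
buf = records[w]
num = 24 * (16 % q)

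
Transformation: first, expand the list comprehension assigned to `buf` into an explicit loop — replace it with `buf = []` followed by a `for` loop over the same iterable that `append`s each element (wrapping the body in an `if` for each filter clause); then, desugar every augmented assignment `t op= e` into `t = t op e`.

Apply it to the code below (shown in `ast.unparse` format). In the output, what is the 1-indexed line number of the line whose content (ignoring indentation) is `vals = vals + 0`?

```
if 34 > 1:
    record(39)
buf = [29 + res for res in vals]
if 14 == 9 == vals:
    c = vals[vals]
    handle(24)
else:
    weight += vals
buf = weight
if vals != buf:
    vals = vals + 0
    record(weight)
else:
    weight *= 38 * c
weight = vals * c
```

Transformed code:
if 34 > 1:
    record(39)
buf = []
for res in vals:
    buf.append(29 + res)
if 14 == 9 == vals:
    c = vals[vals]
    handle(24)
else:
    weight = weight + vals
buf = weight
if vals != buf:
    vals = vals + 0
    record(weight)
else:
    weight = weight * (38 * c)
weight = vals * c

13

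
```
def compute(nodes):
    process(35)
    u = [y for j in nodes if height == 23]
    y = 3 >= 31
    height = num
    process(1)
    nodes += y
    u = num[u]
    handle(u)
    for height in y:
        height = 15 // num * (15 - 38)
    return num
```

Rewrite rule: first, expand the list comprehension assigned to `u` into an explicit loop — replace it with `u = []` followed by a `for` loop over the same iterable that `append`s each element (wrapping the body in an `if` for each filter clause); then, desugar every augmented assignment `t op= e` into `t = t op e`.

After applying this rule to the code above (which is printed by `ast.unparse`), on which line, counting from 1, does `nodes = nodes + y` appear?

10

Transformed code:
def compute(nodes):
    process(35)
    u = []
    for j in nodes:
        if height == 23:
            u.append(y)
    y = 3 >= 31
    height = num
    process(1)
    nodes = nodes + y
    u = num[u]
    handle(u)
    for height in y:
        height = 15 // num * (15 - 38)
    return num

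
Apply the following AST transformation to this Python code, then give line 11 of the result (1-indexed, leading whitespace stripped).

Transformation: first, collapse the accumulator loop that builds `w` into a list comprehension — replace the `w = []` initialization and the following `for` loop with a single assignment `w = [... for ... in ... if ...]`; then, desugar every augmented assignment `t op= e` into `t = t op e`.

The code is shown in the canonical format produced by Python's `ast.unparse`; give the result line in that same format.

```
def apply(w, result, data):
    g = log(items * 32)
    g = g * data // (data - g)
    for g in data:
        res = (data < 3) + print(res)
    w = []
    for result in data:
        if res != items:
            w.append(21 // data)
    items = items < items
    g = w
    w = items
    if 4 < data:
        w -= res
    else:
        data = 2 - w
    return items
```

w = w - res

Transformed code:
def apply(w, result, data):
    g = log(items * 32)
    g = g * data // (data - g)
    for g in data:
        res = (data < 3) + print(res)
    w = [21 // data for result in data if res != items]
    items = items < items
    g = w
    w = items
    if 4 < data:
        w = w - res
    else:
        data = 2 - w
    return items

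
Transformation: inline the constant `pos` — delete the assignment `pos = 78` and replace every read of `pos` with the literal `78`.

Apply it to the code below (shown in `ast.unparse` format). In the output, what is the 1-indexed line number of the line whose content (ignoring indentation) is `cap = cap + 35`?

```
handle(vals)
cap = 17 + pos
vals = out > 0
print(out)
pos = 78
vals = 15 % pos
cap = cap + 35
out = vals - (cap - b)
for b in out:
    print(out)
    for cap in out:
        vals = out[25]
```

6

Transformed code:
handle(vals)
cap = 17 + 78
vals = out > 0
print(out)
vals = 15 % 78
cap = cap + 35
out = vals - (cap - b)
for b in out:
    print(out)
    for cap in out:
        vals = out[25]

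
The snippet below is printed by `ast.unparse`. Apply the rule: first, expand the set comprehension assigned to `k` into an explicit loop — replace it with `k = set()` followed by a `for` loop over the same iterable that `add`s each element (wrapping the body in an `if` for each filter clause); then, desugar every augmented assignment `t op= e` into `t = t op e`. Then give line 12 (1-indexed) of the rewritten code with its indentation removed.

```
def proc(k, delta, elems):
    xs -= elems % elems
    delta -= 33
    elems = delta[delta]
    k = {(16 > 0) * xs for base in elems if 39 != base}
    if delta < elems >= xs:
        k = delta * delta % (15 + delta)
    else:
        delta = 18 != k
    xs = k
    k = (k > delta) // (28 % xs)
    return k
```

delta = 18 != k

Transformed code:
def proc(k, delta, elems):
    xs = xs - elems % elems
    delta = delta - 33
    elems = delta[delta]
    k = set()
    for base in elems:
        if 39 != base:
            k.add((16 > 0) * xs)
    if delta < elems >= xs:
        k = delta * delta % (15 + delta)
    else:
        delta = 18 != k
    xs = k
    k = (k > delta) // (28 % xs)
    return k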